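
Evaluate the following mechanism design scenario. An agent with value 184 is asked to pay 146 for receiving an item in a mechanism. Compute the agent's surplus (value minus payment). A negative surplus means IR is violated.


Step 1: Surplus = value - payment = 184 - 146 = 38
Step 2: IR is satisfied (surplus >= 0)

38


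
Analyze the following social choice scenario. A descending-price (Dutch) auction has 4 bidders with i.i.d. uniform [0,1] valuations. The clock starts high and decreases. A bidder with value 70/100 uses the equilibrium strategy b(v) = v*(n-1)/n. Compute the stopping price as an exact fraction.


Step 1: Dutch auctions are strategically equivalent to first-price auctions
Step 2: The equilibrium bid is b(v) = v*(n-1)/n
Step 3: b = 7/10 * 3/4
Step 4: b = 21/40

21/40


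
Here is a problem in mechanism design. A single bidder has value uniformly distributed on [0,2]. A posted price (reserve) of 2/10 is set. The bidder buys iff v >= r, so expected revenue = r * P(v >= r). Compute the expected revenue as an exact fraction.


Step 1: Posted price r = 1/5, value support [0,2]
Step 2: P(v >= r) = (2 - 1/5)/2 = 9/10
Step 3: Expected revenue = r * P(v >= r) = 1/5 * 9/10
Step 4: Revenue = 9/50

9/50


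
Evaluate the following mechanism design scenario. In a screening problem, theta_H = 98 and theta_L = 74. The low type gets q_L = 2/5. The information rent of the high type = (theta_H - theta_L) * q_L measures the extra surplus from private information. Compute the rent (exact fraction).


Step 1: theta_H - theta_L = 98 - 74 = 24
Step 2: Information rent = (theta_H - theta_L) * q_L
Step 3: = 24 * 2/5
Step 4: = 48/5

48/5


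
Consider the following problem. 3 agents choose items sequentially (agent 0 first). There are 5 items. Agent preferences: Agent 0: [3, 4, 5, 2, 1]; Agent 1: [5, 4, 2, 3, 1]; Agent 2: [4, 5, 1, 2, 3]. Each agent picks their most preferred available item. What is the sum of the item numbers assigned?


Step 1: Agent 0 picks item 3
Step 2: Agent 1 picks item 5
Step 3: Agent 2 picks item 4
Step 4: Sum = 3 + 5 + 4 = 12

12


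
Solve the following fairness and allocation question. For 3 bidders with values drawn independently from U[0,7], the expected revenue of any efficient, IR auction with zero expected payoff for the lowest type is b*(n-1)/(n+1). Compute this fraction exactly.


Step 1: By Revenue Equivalence, expected revenue = b*(n-1)/(n+1)
Step 2: Substituting n = 3, b = 7
Step 3: Revenue = 7*(3-1)/(3+1) = 7*2/4
Step 4: Revenue = 14/4 = 7/2

7/2


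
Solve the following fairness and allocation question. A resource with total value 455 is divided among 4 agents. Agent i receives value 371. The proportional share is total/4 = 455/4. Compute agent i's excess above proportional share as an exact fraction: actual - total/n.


Step 1: Proportional share = 455/4
Step 2: Agent's actual allocation = 371
Step 3: Excess = 371 - 455/4 = 1029/4

1029/4


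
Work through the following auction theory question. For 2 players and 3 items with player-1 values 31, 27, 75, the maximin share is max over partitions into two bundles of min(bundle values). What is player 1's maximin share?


Step 1: Item values = 31, 27, 75
Step 2: Enumerate all 2-bundle partitions and take the smaller bundle:
  Partition 1: {31} vs {27,75} -> bundles 31, 102; min = 31
  Partition 2: {27} vs {31,75} -> bundles 27, 106; min = 27
  Partition 3: {75} vs {31,27} -> bundles 75, 58; min = 58
Step 3: MMS = max(31, 27, 58) = 58

58


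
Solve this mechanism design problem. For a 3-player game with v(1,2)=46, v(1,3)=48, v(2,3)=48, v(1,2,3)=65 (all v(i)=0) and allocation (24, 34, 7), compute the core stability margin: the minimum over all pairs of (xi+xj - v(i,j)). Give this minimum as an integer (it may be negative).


Step 1: Slack for coalition (1,2): x1+x2 - v12 = 58 - 46 = 12
Step 2: Slack for coalition (1,3): x1+x3 - v13 = 31 - 48 = -17
Step 3: Slack for coalition (2,3): x2+x3 - v23 = 41 - 48 = -7
Step 4: Minimum slack = min(12, -17, -7) = -17, attained by (1,3); coalition (1,3) can block (slack < 0), so the allocation is not in the core

-17


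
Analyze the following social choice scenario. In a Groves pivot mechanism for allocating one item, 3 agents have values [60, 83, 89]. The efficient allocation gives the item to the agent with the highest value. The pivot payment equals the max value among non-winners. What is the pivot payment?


Step 1: The efficient winner is agent 2 with value 89
Step 2: Other agents' values: [60, 83]
Step 3: Pivot payment = max(others) = 83
Step 4: The winner pays 83

83


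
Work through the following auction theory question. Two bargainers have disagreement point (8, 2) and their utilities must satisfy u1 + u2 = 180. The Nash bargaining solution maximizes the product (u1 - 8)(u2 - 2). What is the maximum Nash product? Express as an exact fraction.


Step 1: The Nash solution splits surplus symmetrically above the disagreement point
Step 2: u1 = (total + d1 - d2)/2 = (180 + 8 - 2)/2 = 93
Step 3: u2 = (total - d1 + d2)/2 = (180 - 8 + 2)/2 = 87
Step 4: Nash product = (93 - 8) * (87 - 2)
Step 5: = 85 * 85 = 7225

7225


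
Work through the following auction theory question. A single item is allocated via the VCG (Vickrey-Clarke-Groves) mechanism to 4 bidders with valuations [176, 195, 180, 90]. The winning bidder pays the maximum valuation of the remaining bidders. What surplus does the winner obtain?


Step 1: The winner is the agent with the highest value: agent 1 with value 195
Step 2: Values of other agents: [176, 180, 90]
Step 3: VCG payment = max of others' values = 180
Step 4: Surplus = 195 - 180 = 15

15


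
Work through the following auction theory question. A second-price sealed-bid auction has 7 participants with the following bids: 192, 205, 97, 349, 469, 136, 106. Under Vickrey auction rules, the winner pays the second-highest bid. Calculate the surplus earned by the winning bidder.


Step 1: Sort bids in descending order: 469, 349, 205, 192, 136, 106, 97
Step 2: The winning bid is the highest: 469
Step 3: The payment equals the second-highest bid: 349
Step 4: Surplus = winner's bid - payment = 469 - 349 = 120

120


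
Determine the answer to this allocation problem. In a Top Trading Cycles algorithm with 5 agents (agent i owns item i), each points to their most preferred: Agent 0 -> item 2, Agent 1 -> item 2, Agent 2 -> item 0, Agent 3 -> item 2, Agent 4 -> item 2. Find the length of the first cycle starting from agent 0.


Step 1: Trace the pointer graph from agent 0: 0 -> 2 -> 0
Step 2: A cycle is detected when we revisit agent 0
Step 3: The cycle is: 0 -> 2 -> 0
Step 4: Cycle length = 2

2


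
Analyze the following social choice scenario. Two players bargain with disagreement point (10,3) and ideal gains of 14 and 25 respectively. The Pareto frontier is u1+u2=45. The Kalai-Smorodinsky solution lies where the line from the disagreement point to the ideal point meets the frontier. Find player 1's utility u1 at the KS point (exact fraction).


Step 1: At the KS point, (u1-d1)/r1 = (u2-d2)/r2 = t and u1+u2 = 45
Step 2: u1 = d1 + r1*t and u2 = d2 + r2*t, so (d1 + r1*t) + (d2 + r2*t) = 45
Step 3: t = (45 - 10 - 3)/(14 + 25) = 32/39
Step 4: u1 = d1 + r1*t = 10 + 14 * 32/39 = 838/39
Step 5: (Check: u2 = d2 + r2*t = 917/39; u1+u2 = 838/39 + 917/39 = 45, on the frontier.)

838/39


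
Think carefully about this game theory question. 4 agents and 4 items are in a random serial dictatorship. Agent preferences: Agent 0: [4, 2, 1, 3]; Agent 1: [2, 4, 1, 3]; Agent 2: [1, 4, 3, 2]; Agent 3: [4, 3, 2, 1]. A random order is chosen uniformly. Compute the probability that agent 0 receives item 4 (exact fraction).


Step 1: Agent 0 wants item 4
Step 2: There are 24 possible orderings of agents
Step 3: In 12 orderings, agent 0 gets item 4
Step 4: Probability = 12/24 = 1/2

1/2


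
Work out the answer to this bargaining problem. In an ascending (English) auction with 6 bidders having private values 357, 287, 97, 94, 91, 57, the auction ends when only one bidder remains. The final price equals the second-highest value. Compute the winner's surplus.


Step 1: Identify the highest value: 357
Step 2: Identify the second-highest value: 287
Step 3: The final price = second-highest value = 287
Step 4: Surplus = 357 - 287 = 70

70


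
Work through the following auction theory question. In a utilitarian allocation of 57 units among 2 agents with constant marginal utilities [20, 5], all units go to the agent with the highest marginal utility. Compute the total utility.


Step 1: The marginal utilities are [20, 5]
Step 2: The highest marginal utility is 20
Step 3: All 57 units go to that agent
Step 4: Total utility = 20 * 57 = 1140

1140


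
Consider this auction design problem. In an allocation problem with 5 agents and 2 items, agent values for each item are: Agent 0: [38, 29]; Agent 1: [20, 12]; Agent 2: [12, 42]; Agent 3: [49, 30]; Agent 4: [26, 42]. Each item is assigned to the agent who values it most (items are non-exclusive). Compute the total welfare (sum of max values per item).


Step 1: For each item, find the maximum value among all agents.
Step 2: Item 0 -> Agent 3 (value 49)
Step 3: Item 1 -> Agent 2 (value 42)
Step 4: Total welfare = 49 + 42 = 91

91


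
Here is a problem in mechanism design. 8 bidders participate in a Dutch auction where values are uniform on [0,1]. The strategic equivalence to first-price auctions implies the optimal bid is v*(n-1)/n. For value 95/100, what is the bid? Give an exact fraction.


Step 1: Dutch auctions are strategically equivalent to first-price auctions
Step 2: The equilibrium bid is b(v) = v*(n-1)/n
Step 3: b = 19/20 * 7/8
Step 4: b = 133/160

133/160


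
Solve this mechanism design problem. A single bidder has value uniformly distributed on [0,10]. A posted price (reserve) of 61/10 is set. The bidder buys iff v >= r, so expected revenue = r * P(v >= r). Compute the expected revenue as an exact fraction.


Step 1: Posted price r = 61/10, value support [0,10]
Step 2: P(v >= r) = (10 - 61/10)/10 = 39/100
Step 3: Expected revenue = r * P(v >= r) = 61/10 * 39/100
Step 4: Revenue = 2379/1000

2379/1000


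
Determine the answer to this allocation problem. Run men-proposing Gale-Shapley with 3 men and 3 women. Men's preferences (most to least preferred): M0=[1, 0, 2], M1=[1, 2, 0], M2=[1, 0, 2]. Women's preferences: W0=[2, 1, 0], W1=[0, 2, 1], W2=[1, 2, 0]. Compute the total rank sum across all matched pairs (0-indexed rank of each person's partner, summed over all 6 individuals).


Step 1: Run Gale-Shapley (men propose, women hold best offer):
  M0 proposes to W1; she accepts
  M1 proposes to W1; rejected
  M1 proposes to W2; she accepts
  M2 proposes to W1; rejected
  M2 proposes to W0; she accepts
Step 2: Final matching: W0-M2, W1-M0, W2-M1
Step 3: 0-indexed ranks (man's rank of his match, then woman's): 1 + 0 + 0 + 0 + 1 + 0
Step 4: Total rank sum = 2

2


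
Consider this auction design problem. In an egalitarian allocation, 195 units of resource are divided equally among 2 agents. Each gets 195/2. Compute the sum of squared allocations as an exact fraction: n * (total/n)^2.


Step 1: Each agent's share = 195/2
Step 2: Square of each share = (195/2)^2 = 38025/4
Step 3: Sum of squares = 2 * 38025/4 = 38025/2

38025/2


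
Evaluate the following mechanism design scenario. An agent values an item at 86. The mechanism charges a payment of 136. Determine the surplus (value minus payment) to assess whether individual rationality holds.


Step 1: Surplus = value - payment = 86 - 136 = -50
Step 2: IR is violated (surplus < 0)

-50


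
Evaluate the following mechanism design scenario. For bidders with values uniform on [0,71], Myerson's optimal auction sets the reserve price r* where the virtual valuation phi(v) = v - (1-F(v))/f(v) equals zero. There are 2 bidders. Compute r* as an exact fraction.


Step 1: For U[0,71], F(v) = v/71 and f(v) = 1/71
Step 2: phi(v) = v - (1 - v/71)/(1/71) = v - (71 - v) = 2v - 71
Step 3: Set phi(r*) = 0: 2r* - 71 = 0
Step 4: r* = 71/2 (the number of bidders n = 2 does not enter)

71/2


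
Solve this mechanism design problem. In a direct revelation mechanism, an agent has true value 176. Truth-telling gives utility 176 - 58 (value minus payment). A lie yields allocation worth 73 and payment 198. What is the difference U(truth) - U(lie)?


Step 1: U(truth) = value - payment = 176 - 58 = 118
Step 2: U(lie) = allocation - payment = 73 - 198 = -125
Step 3: IC gap = 118 - (-125) = 243

243


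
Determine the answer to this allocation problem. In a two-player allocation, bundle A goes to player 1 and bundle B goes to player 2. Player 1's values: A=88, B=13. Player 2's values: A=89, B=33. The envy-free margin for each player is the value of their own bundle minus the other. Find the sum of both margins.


Step 1: Player 1's margin = v1(A) - v1(B) = 88 - 13 = 75
Step 2: Player 2's margin = v2(B) - v2(A) = 33 - 89 = -56
Step 3: Total margin = 75 + -56 = 19

19


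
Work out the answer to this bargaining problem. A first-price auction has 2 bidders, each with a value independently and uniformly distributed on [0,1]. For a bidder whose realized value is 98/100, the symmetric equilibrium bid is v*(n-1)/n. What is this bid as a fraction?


Step 1: The symmetric BNE bidding function is b(v) = v * (n-1) / n
Step 2: Substitute v = 49/50 and n = 2
Step 3: b = 49/50 * 1/2
Step 4: b = 49/100

49/100


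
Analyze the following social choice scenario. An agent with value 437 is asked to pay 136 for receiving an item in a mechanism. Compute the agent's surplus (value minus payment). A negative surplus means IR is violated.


Step 1: Surplus = value - payment = 437 - 136 = 301
Step 2: IR is satisfied (surplus >= 0)

301


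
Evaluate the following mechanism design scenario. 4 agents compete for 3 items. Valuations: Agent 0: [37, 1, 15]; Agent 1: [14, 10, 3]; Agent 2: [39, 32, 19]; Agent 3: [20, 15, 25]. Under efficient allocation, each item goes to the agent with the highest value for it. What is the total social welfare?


Step 1: For each item, find the maximum value among all agents.
Step 2: Item 0 -> Agent 2 (value 39)
Step 3: Item 1 -> Agent 2 (value 32)
Step 4: Item 2 -> Agent 3 (value 25)
Step 5: Total welfare = 39 + 32 + 25 = 96

96


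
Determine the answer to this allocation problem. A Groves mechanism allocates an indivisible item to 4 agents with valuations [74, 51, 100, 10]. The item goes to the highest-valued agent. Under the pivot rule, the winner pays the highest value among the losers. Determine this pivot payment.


Step 1: The efficient winner is agent 2 with value 100
Step 2: Other agents' values: [74, 51, 10]
Step 3: Pivot payment = max(others) = 74
Step 4: The winner pays 74

74


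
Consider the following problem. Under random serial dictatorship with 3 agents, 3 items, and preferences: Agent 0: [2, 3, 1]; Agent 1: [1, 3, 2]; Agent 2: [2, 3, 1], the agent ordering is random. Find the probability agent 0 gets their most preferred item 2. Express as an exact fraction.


Step 1: Agent 0 wants item 2
Step 2: There are 6 possible orderings of agents
Step 3: In 3 orderings, agent 0 gets item 2
Step 4: Probability = 3/6 = 1/2

1/2


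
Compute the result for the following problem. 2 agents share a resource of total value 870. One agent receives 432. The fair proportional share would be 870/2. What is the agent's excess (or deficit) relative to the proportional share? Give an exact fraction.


Step 1: Proportional share = 870/2 = 435
Step 2: Agent's actual allocation = 432
Step 3: Excess = 432 - 435 = -3

-3


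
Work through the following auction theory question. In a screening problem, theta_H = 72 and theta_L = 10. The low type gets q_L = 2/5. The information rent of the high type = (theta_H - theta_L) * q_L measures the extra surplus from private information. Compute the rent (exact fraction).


Step 1: theta_H - theta_L = 72 - 10 = 62
Step 2: Information rent = (theta_H - theta_L) * q_L
Step 3: = 62 * 2/5
Step 4: = 124/5

124/5


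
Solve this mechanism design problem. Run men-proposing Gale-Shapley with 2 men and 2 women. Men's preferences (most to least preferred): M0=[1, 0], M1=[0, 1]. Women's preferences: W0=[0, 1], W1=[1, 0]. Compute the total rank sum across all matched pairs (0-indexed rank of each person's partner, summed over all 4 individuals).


Step 1: Run Gale-Shapley (men propose, women hold best offer):
  M0 proposes to W1; she accepts
  M1 proposes to W0; she accepts
Step 2: Final matching: W0-M1, W1-M0
Step 3: 0-indexed ranks (man's rank of his match, then woman's): 0 + 1 + 0 + 1
Step 4: Total rank sum = 2

2


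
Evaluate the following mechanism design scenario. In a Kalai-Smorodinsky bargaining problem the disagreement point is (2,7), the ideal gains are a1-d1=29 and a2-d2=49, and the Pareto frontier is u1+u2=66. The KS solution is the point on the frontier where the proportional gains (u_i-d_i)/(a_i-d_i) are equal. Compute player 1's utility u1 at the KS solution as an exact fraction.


Step 1: At the KS point, (u1-d1)/r1 = (u2-d2)/r2 = t and u1+u2 = 66
Step 2: u1 = d1 + r1*t and u2 = d2 + r2*t, so (d1 + r1*t) + (d2 + r2*t) = 66
Step 3: t = (66 - 2 - 7)/(29 + 49) = 57/78 = 19/26
Step 4: u1 = d1 + r1*t = 2 + 29 * 19/26 = 603/26
Step 5: (Check: u2 = d2 + r2*t = 1113/26; u1+u2 = 603/26 + 1113/26 = 66, on the frontier.)

603/26


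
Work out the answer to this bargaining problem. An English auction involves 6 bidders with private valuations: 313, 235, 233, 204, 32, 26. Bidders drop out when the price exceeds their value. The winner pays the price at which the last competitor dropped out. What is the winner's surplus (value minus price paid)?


Step 1: Identify the highest value: 313
Step 2: Identify the second-highest value: 235
Step 3: The final price = second-highest value = 235
Step 4: Surplus = 313 - 235 = 78

78


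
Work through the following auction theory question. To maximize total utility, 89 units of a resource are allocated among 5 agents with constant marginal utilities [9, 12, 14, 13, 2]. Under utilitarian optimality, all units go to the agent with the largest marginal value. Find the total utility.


Step 1: The marginal utilities are [9, 12, 14, 13, 2]
Step 2: The highest marginal utility is 14
Step 3: All 89 units go to that agent
Step 4: Total utility = 14 * 89 = 1246

1246


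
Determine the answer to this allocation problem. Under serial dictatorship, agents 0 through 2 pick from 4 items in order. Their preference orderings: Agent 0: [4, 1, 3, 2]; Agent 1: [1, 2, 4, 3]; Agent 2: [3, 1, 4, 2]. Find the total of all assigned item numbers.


Step 1: Agent 0 picks item 4
Step 2: Agent 1 picks item 1
Step 3: Agent 2 picks item 3
Step 4: Sum = 4 + 1 + 3 = 8

8


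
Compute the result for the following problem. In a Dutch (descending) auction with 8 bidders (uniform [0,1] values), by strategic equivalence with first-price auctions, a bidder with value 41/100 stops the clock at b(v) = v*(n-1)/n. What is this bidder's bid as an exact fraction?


Step 1: Dutch auctions are strategically equivalent to first-price auctions
Step 2: The equilibrium bid is b(v) = v*(n-1)/n
Step 3: b = 41/100 * 7/8
Step 4: b = 287/800

287/800


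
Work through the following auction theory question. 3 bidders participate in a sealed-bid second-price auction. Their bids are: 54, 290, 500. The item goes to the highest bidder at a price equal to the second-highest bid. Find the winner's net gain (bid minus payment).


Step 1: Sort bids in descending order: 500, 290, 54
Step 2: The winning bid is the highest: 500
Step 3: The payment equals the second-highest bid: 290
Step 4: Surplus = winner's bid - payment = 500 - 290 = 210

210


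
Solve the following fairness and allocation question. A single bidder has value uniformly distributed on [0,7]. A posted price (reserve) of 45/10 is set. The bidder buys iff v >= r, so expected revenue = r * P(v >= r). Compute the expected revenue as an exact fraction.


Step 1: Posted price r = 9/2, value support [0,7]
Step 2: P(v >= r) = (7 - 9/2)/7 = 5/14
Step 3: Expected revenue = r * P(v >= r) = 9/2 * 5/14
Step 4: Revenue = 45/28

45/28


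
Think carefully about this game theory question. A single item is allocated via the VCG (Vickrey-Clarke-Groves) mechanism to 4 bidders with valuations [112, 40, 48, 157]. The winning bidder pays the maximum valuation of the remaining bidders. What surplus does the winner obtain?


Step 1: The winner is the agent with the highest value: agent 3 with value 157
Step 2: Values of other agents: [112, 40, 48]
Step 3: VCG payment = max of others' values = 112
Step 4: Surplus = 157 - 112 = 45

45


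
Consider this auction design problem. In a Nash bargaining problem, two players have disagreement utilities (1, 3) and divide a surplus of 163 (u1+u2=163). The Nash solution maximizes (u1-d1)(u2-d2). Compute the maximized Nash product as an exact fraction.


Step 1: The Nash solution splits surplus symmetrically above the disagreement point
Step 2: u1 = (total + d1 - d2)/2 = (163 + 1 - 3)/2 = 161/2
Step 3: u2 = (total - d1 + d2)/2 = (163 - 1 + 3)/2 = 165/2
Step 4: Nash product = (161/2 - 1) * (165/2 - 3)
Step 5: = 159/2 * 159/2 = 25281/4

25281/4


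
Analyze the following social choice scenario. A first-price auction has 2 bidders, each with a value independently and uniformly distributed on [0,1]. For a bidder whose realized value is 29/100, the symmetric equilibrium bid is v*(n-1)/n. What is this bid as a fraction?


Step 1: The symmetric BNE bidding function is b(v) = v * (n-1) / n
Step 2: Substitute v = 29/100 and n = 2
Step 3: b = 29/100 * 1/2
Step 4: b = 29/200

29/200


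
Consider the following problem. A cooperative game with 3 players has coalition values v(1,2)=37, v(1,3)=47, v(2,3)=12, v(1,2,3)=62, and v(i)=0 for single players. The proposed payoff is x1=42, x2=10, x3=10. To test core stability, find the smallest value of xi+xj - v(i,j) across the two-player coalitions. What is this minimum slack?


Step 1: Slack for coalition (1,2): x1+x2 - v12 = 52 - 37 = 15
Step 2: Slack for coalition (1,3): x1+x3 - v13 = 52 - 47 = 5
Step 3: Slack for coalition (2,3): x2+x3 - v23 = 20 - 12 = 8
Step 4: Minimum slack = min(15, 5, 8) = 5, attained by (1,3); no pair can gain by deviating, so the allocation is in the core

5


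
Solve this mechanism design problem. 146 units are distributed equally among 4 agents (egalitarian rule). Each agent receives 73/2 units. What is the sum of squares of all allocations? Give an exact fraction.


Step 1: Each agent's share = 146/4 = 73/2
Step 2: Square of each share = (73/2)^2 = 5329/4
Step 3: Sum of squares = 4 * 5329/4 = 5329

5329


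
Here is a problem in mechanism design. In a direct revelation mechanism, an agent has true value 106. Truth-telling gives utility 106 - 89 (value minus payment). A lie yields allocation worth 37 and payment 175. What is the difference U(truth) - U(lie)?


Step 1: U(truth) = value - payment = 106 - 89 = 17
Step 2: U(lie) = allocation - payment = 37 - 175 = -138
Step 3: IC gap = 17 - (-138) = 155

155


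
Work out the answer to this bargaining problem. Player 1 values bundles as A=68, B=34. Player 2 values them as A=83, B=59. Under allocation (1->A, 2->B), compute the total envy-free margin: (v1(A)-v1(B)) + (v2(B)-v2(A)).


Step 1: Player 1's margin = v1(A) - v1(B) = 68 - 34 = 34
Step 2: Player 2's margin = v2(B) - v2(A) = 59 - 83 = -24
Step 3: Total margin = 34 + -24 = 10

10


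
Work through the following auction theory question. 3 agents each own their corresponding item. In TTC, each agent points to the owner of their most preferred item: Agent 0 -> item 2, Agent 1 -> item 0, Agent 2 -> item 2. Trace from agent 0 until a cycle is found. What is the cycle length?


Step 1: Trace the pointer graph from agent 0: 0 -> 2 -> 2
Step 2: A cycle is detected when we revisit agent 2
Step 3: The cycle is: 2 -> 2
Step 4: Cycle length = 1

1


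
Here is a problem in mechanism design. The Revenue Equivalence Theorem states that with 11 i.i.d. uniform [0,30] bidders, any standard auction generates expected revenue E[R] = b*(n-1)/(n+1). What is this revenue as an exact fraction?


Step 1: By Revenue Equivalence, expected revenue = b*(n-1)/(n+1)
Step 2: Substituting n = 11, b = 30
Step 3: Revenue = 30*(11-1)/(11+1) = 30*10/12
Step 4: Revenue = 300/12 = 25

25


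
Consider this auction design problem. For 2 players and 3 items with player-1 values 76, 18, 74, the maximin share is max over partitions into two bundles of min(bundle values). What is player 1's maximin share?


Step 1: Item values = 76, 18, 74
Step 2: Enumerate all 2-bundle partitions and take the smaller bundle:
  Partition 1: {76} vs {18,74} -> bundles 76, 92; min = 76
  Partition 2: {18} vs {76,74} -> bundles 18, 150; min = 18
  Partition 3: {74} vs {76,18} -> bundles 74, 94; min = 74
Step 3: MMS = max(76, 18, 74) = 76

76


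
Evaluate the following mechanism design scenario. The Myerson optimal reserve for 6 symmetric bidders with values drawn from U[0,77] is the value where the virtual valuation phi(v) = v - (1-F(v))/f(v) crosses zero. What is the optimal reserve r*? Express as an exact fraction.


Step 1: For U[0,77], F(v) = v/77 and f(v) = 1/77
Step 2: phi(v) = v - (1 - v/77)/(1/77) = v - (77 - v) = 2v - 77
Step 3: Set phi(r*) = 0: 2r* - 77 = 0
Step 4: r* = 77/2 (the number of bidders n = 6 does not enter)

77/2


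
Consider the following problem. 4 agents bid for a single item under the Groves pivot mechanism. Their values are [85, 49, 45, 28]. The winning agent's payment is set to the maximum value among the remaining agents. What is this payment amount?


Step 1: The efficient winner is agent 0 with value 85
Step 2: Other agents' values: [49, 45, 28]
Step 3: Pivot payment = max(others) = 49
Step 4: The winner pays 49

49


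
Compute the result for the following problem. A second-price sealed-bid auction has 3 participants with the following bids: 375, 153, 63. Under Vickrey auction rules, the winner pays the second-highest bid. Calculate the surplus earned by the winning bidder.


Step 1: Sort bids in descending order: 375, 153, 63
Step 2: The winning bid is the highest: 375
Step 3: The payment equals the second-highest bid: 153
Step 4: Surplus = winner's bid - payment = 375 - 153 = 222

222


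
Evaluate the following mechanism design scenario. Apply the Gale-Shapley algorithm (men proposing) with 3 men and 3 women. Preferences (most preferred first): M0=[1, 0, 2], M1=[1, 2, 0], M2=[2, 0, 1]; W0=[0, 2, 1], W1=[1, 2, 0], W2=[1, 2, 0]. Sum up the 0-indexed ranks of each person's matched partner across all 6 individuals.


Step 1: Run Gale-Shapley (men propose, women hold best offer):
  M0 proposes to W1; she accepts
  M1 proposes to W1; she switches from M0
  M2 proposes to W2; she accepts
  M0 proposes to W0; she accepts
Step 2: Final matching: W0-M0, W1-M1, W2-M2
Step 3: 0-indexed ranks (man's rank of his match, then woman's): 1 + 0 + 0 + 0 + 0 + 1
Step 4: Total rank sum = 2

2


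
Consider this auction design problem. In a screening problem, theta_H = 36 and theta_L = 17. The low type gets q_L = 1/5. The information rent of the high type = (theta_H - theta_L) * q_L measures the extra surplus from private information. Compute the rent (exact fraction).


Step 1: theta_H - theta_L = 36 - 17 = 19
Step 2: Information rent = (theta_H - theta_L) * q_L
Step 3: = 19 * 1/5
Step 4: = 19/5

19/5


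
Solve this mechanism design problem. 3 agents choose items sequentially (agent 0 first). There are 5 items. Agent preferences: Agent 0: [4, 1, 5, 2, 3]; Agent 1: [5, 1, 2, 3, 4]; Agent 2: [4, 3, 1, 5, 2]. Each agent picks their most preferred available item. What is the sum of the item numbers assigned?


Step 1: Agent 0 picks item 4
Step 2: Agent 1 picks item 5
Step 3: Agent 2 picks item 3
Step 4: Sum = 4 + 5 + 3 = 12

12


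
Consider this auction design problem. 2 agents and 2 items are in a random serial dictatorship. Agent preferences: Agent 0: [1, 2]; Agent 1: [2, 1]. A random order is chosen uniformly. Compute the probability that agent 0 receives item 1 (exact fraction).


Step 1: Agent 0 wants item 1
Step 2: There are 2 possible orderings of agents
Step 3: In 2 orderings, agent 0 gets item 1
Step 4: Probability = 2/2 = 1

1


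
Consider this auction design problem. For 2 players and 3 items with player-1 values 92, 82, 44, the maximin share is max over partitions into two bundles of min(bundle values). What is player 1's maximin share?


Step 1: Item values = 92, 82, 44
Step 2: Enumerate all 2-bundle partitions and take the smaller bundle:
  Partition 1: {92} vs {82,44} -> bundles 92, 126; min = 92
  Partition 2: {82} vs {92,44} -> bundles 82, 136; min = 82
  Partition 3: {44} vs {92,82} -> bundles 44, 174; min = 44
Step 3: MMS = max(92, 82, 44) = 92

92


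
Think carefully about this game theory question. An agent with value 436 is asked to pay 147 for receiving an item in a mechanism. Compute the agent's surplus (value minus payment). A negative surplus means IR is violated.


Step 1: Surplus = value - payment = 436 - 147 = 289
Step 2: IR is satisfied (surplus >= 0)

289


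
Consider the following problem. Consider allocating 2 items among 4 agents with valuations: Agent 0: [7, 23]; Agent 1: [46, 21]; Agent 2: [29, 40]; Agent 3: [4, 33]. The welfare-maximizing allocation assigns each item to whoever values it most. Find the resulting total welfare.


Step 1: For each item, find the maximum value among all agents.
Step 2: Item 0 -> Agent 1 (value 46)
Step 3: Item 1 -> Agent 2 (value 40)
Step 4: Total welfare = 46 + 40 = 86

86


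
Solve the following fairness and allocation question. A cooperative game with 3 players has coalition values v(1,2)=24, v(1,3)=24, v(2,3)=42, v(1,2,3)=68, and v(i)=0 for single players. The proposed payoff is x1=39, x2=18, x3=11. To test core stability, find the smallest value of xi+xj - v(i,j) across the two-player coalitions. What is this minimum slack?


Step 1: Slack for coalition (1,2): x1+x2 - v12 = 57 - 24 = 33
Step 2: Slack for coalition (1,3): x1+x3 - v13 = 50 - 24 = 26
Step 3: Slack for coalition (2,3): x2+x3 - v23 = 29 - 42 = -13
Step 4: Minimum slack = min(33, 26, -13) = -13, attained by (2,3); coalition (2,3) can block (slack < 0), so the allocation is not in the core

-13


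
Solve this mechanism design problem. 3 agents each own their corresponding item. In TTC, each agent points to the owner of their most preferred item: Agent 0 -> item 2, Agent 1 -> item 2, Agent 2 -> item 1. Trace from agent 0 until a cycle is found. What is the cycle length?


Step 1: Trace the pointer graph from agent 0: 0 -> 2 -> 1 -> 2
Step 2: A cycle is detected when we revisit agent 2
Step 3: The cycle is: 2 -> 1 -> 2
Step 4: Cycle length = 2

2


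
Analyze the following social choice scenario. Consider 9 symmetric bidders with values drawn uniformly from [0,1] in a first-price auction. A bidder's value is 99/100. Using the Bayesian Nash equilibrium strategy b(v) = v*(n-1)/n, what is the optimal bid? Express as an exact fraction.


Step 1: The symmetric BNE bidding function is b(v) = v * (n-1) / n
Step 2: Substitute v = 99/100 and n = 9
Step 3: b = 99/100 * 8/9
Step 4: b = 22/25

22/25


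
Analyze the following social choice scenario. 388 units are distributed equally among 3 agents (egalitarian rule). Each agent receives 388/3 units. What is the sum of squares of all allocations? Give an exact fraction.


Step 1: Each agent's share = 388/3
Step 2: Square of each share = (388/3)^2 = 150544/9
Step 3: Sum of squares = 3 * 150544/9 = 150544/3

150544/3


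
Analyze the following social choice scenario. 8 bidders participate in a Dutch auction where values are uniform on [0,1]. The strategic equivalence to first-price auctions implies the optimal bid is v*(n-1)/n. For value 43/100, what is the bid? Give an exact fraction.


Step 1: Dutch auctions are strategically equivalent to first-price auctions
Step 2: The equilibrium bid is b(v) = v*(n-1)/n
Step 3: b = 43/100 * 7/8
Step 4: b = 301/800

301/800


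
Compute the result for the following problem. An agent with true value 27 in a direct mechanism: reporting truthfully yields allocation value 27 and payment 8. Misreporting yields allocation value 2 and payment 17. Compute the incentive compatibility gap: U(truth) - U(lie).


Step 1: U(truth) = value - payment = 27 - 8 = 19
Step 2: U(lie) = allocation - payment = 2 - 17 = -15
Step 3: IC gap = 19 - (-15) = 34

34


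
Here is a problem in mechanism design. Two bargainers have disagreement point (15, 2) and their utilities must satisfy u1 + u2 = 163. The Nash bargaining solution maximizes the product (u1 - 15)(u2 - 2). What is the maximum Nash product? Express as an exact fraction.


Step 1: The Nash solution splits surplus symmetrically above the disagreement point
Step 2: u1 = (total + d1 - d2)/2 = (163 + 15 - 2)/2 = 88
Step 3: u2 = (total - d1 + d2)/2 = (163 - 15 + 2)/2 = 75
Step 4: Nash product = (88 - 15) * (75 - 2)
Step 5: = 73 * 73 = 5329

5329


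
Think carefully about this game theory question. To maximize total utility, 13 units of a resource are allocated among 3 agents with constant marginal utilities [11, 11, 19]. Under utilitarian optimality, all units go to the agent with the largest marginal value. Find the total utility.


Step 1: The marginal utilities are [11, 11, 19]
Step 2: The highest marginal utility is 19
Step 3: All 13 units go to that agent
Step 4: Total utility = 19 * 13 = 247

247


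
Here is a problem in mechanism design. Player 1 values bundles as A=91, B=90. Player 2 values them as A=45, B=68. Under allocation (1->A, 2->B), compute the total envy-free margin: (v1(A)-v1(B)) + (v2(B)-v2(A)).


Step 1: Player 1's margin = v1(A) - v1(B) = 91 - 90 = 1
Step 2: Player 2's margin = v2(B) - v2(A) = 68 - 45 = 23
Step 3: Total margin = 1 + 23 = 24

24


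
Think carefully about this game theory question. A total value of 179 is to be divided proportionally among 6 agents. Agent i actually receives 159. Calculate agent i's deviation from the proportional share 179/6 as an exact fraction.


Step 1: Proportional share = 179/6
Step 2: Agent's actual allocation = 159
Step 3: Excess = 159 - 179/6 = 775/6

775/6


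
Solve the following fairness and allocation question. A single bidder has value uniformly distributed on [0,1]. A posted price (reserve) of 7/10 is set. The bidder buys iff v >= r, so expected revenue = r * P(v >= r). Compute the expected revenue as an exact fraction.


Step 1: Posted price r = 7/10, value support [0,1]
Step 2: P(v >= r) = (1 - 7/10)/1 = 3/10
Step 3: Expected revenue = r * P(v >= r) = 7/10 * 3/10
Step 4: Revenue = 21/100

21/100


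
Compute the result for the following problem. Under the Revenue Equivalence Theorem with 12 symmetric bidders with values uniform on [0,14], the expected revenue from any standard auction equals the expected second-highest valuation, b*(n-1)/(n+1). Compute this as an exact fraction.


Step 1: By Revenue Equivalence, expected revenue = b*(n-1)/(n+1)
Step 2: Substituting n = 12, b = 14
Step 3: Revenue = 14*(12-1)/(12+1) = 14*11/13
Step 4: Revenue = 154/13

154/13


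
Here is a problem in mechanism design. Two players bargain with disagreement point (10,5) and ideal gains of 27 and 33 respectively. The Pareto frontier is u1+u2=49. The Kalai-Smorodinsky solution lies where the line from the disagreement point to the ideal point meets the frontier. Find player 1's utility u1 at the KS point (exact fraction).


Step 1: At the KS point, (u1-d1)/r1 = (u2-d2)/r2 = t and u1+u2 = 49
Step 2: u1 = d1 + r1*t and u2 = d2 + r2*t, so (d1 + r1*t) + (d2 + r2*t) = 49
Step 3: t = (49 - 10 - 5)/(27 + 33) = 34/60 = 17/30
Step 4: u1 = d1 + r1*t = 10 + 27 * 17/30 = 253/10
Step 5: (Check: u2 = d2 + r2*t = 237/10; u1+u2 = 253/10 + 237/10 = 49, on the frontier.)

253/10


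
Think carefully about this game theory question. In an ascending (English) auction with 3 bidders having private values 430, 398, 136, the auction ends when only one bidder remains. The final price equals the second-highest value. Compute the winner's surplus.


Step 1: Identify the highest value: 430
Step 2: Identify the second-highest value: 398
Step 3: The final price = second-highest value = 398
Step 4: Surplus = 430 - 398 = 32

32


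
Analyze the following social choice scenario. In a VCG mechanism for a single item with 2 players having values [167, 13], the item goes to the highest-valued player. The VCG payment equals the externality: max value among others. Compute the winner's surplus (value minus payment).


Step 1: The winner is the agent with the highest value: agent 0 with value 167
Step 2: Values of other agents: [13]
Step 3: VCG payment = max of others' values = 13
Step 4: Surplus = 167 - 13 = 154

154


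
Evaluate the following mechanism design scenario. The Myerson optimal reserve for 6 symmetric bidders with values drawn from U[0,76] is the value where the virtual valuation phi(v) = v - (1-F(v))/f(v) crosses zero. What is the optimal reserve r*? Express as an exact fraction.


Step 1: For U[0,76], F(v) = v/76 and f(v) = 1/76
Step 2: phi(v) = v - (1 - v/76)/(1/76) = v - (76 - v) = 2v - 76
Step 3: Set phi(r*) = 0: 2r* - 76 = 0
Step 4: r* = 76/2 = 38 (the number of bidders n = 6 does not enter)

38


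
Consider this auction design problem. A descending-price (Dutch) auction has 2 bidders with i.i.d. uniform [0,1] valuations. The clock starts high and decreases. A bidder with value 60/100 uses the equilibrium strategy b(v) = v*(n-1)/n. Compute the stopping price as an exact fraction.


Step 1: Dutch auctions are strategically equivalent to first-price auctions
Step 2: The equilibrium bid is b(v) = v*(n-1)/n
Step 3: b = 3/5 * 1/2
Step 4: b = 3/10

3/10


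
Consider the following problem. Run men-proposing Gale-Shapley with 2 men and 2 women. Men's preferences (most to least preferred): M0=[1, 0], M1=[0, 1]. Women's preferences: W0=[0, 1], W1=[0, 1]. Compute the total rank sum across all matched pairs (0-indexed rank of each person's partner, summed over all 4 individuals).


Step 1: Run Gale-Shapley (men propose, women hold best offer):
  M0 proposes to W1; she accepts
  M1 proposes to W0; she accepts
Step 2: Final matching: W0-M1, W1-M0
Step 3: 0-indexed ranks (man's rank of his match, then woman's): 0 + 1 + 0 + 0
Step 4: Total rank sum = 1

1


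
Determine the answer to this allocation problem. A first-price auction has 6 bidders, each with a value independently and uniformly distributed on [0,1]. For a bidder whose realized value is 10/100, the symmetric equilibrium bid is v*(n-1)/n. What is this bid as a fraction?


Step 1: The symmetric BNE bidding function is b(v) = v * (n-1) / n
Step 2: Substitute v = 1/10 and n = 6
Step 3: b = 1/10 * 5/6
Step 4: b = 1/12

1/12


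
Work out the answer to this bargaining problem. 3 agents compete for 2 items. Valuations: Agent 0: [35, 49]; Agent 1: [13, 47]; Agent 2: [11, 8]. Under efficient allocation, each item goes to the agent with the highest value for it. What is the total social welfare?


Step 1: For each item, find the maximum value among all agents.
Step 2: Item 0 -> Agent 0 (value 35)
Step 3: Item 1 -> Agent 0 (value 49)
Step 4: Total welfare = 35 + 49 = 84

84


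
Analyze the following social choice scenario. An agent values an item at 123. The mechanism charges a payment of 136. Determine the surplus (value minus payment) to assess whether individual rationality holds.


Step 1: Surplus = value - payment = 123 - 136 = -13
Step 2: IR is violated (surplus < 0)

-13


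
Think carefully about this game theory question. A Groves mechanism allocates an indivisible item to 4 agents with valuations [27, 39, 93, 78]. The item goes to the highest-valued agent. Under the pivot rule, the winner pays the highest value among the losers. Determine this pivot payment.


Step 1: The efficient winner is agent 2 with value 93
Step 2: Other agents' values: [27, 39, 78]
Step 3: Pivot payment = max(others) = 78
Step 4: The winner pays 78

78
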